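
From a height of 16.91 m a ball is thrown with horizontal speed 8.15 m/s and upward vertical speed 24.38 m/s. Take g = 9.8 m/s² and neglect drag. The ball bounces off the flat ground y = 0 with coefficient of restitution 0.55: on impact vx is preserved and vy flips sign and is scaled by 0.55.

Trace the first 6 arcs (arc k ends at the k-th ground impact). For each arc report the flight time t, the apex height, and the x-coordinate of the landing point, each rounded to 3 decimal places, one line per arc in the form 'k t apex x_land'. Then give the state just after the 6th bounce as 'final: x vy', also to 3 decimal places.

1 5.593 47.236 45.580
2 3.415 14.289 73.414
3 1.878 4.322 88.723
4 1.033 1.308 97.143
5 0.568 0.396 101.774
6 0.313 0.120 104.322
final: 104.322 0.842

Arc 1: start y=16.910, vy=24.380 → t=5.593, apex=47.236, x_land=45.580, impact vy=-30.427
  bounce: vy ← 0.55·30.427 = 16.735
Arc 2: start y=0.000, vy=16.735 → t=3.415, apex=14.289, x_land=73.414, impact vy=-16.735
  bounce: vy ← 0.55·16.735 = 9.204
Arc 3: start y=0.000, vy=9.204 → t=1.878, apex=4.322, x_land=88.723, impact vy=-9.204
  bounce: vy ← 0.55·9.204 = 5.062
Arc 4: start y=0.000, vy=5.062 → t=1.033, apex=1.308, x_land=97.143, impact vy=-5.062
  bounce: vy ← 0.55·5.062 = 2.784
Arc 5: start y=0.000, vy=2.784 → t=0.568, apex=0.396, x_land=101.774, impact vy=-2.784
  bounce: vy ← 0.55·2.784 = 1.531
Arc 6: start y=0.000, vy=1.531 → t=0.313, apex=0.120, x_land=104.322, impact vy=-1.531
  bounce: vy ← 0.55·1.531 = 0.842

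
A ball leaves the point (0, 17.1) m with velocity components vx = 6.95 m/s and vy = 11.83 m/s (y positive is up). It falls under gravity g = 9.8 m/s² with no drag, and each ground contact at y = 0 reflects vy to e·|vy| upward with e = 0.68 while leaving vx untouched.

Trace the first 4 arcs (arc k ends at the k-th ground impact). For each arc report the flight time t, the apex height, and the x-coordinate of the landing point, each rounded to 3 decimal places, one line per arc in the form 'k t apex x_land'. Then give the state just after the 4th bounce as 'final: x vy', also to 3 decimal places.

1 3.431 24.240 23.848
2 3.025 11.209 44.871
3 2.057 5.183 59.166
4 1.399 2.397 68.887
final: 68.887 4.660

Arc 1: start y=17.100, vy=11.830 → t=3.431, apex=24.240, x_land=23.848, impact vy=-21.797
  bounce: vy ← 0.68·21.797 = 14.822
Arc 2: start y=0.000, vy=14.822 → t=3.025, apex=11.209, x_land=44.871, impact vy=-14.822
  bounce: vy ← 0.68·14.822 = 10.079
Arc 3: start y=0.000, vy=10.079 → t=2.057, apex=5.183, x_land=59.166, impact vy=-10.079
  bounce: vy ← 0.68·10.079 = 6.854
Arc 4: start y=0.000, vy=6.854 → t=1.399, apex=2.397, x_land=68.887, impact vy=-6.854
  bounce: vy ← 0.68·6.854 = 4.660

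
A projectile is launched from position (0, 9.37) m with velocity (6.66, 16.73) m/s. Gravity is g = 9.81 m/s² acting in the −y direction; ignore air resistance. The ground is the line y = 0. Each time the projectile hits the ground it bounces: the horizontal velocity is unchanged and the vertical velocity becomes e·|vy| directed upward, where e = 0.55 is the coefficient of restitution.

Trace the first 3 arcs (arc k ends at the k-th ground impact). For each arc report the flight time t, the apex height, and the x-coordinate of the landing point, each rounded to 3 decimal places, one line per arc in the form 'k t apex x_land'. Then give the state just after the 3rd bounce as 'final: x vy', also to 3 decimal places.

1 3.901 23.636 25.978
2 2.415 7.150 42.059
3 1.328 2.163 50.904
final: 50.904 3.583

Arc 1: start y=9.370, vy=16.730 → t=3.901, apex=23.636, x_land=25.978, impact vy=-21.534
  bounce: vy ← 0.55·21.534 = 11.844
Arc 2: start y=0.000, vy=11.844 → t=2.415, apex=7.150, x_land=42.059, impact vy=-11.844
  bounce: vy ← 0.55·11.844 = 6.514
Arc 3: start y=0.000, vy=6.514 → t=1.328, apex=2.163, x_land=50.904, impact vy=-6.514
  bounce: vy ← 0.55·6.514 = 3.583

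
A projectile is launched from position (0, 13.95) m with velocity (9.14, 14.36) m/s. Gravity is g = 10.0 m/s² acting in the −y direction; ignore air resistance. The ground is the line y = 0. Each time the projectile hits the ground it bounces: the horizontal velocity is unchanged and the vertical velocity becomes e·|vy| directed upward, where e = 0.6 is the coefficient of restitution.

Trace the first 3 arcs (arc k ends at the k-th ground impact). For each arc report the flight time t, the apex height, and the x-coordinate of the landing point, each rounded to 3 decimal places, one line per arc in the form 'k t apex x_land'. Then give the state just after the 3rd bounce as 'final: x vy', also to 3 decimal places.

Arc 1: start y=13.950, vy=14.360 → t=3.639, apex=24.260, x_land=33.258, impact vy=-22.027
  bounce: vy ← 0.6·22.027 = 13.216
Arc 2: start y=0.000, vy=13.216 → t=2.643, apex=8.734, x_land=57.418, impact vy=-13.216
  bounce: vy ← 0.6·13.216 = 7.930
Arc 3: start y=0.000, vy=7.930 → t=1.586, apex=3.144, x_land=71.914, impact vy=-7.930
  bounce: vy ← 0.6·7.930 = 4.758

1 3.639 24.260 33.258
2 2.643 8.734 57.418
3 1.586 3.144 71.914
final: 71.914 4.758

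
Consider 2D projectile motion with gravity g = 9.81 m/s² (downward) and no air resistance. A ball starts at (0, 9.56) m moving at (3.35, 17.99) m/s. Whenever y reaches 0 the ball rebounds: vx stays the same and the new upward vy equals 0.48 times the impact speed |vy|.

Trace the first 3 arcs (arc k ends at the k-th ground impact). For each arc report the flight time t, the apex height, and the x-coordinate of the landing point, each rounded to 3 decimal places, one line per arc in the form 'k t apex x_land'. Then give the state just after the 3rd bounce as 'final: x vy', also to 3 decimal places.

Arc 1: start y=9.560, vy=17.990 → t=4.139, apex=26.055, x_land=13.864, impact vy=-22.610
  bounce: vy ← 0.48·22.610 = 10.853
Arc 2: start y=0.000, vy=10.853 → t=2.213, apex=6.003, x_land=21.277, impact vy=-10.853
  bounce: vy ← 0.48·10.853 = 5.209
Arc 3: start y=0.000, vy=5.209 → t=1.062, apex=1.383, x_land=24.834, impact vy=-5.209
  bounce: vy ← 0.48·5.209 = 2.500

1 4.139 26.055 13.864
2 2.213 6.003 21.277
3 1.062 1.383 24.834
final: 24.834 2.500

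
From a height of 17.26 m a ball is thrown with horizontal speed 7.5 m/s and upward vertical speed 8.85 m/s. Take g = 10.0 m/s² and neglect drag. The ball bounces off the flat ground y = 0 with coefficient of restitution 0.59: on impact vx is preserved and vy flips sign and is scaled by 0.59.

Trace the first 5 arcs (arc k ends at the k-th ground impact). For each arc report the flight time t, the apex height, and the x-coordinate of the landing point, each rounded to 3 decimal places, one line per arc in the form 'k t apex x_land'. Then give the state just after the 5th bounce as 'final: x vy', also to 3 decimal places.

Arc 1: start y=17.260, vy=8.850 → t=2.943, apex=21.176, x_land=22.072, impact vy=-20.580
  bounce: vy ← 0.59·20.580 = 12.142
Arc 2: start y=0.000, vy=12.142 → t=2.428, apex=7.371, x_land=40.285, impact vy=-12.142
  bounce: vy ← 0.59·12.142 = 7.164
Arc 3: start y=0.000, vy=7.164 → t=1.433, apex=2.566, x_land=51.031, impact vy=-7.164
  bounce: vy ← 0.59·7.164 = 4.227
Arc 4: start y=0.000, vy=4.227 → t=0.845, apex=0.893, x_land=57.371, impact vy=-4.227
  bounce: vy ← 0.59·4.227 = 2.494
Arc 5: start y=0.000, vy=2.494 → t=0.499, apex=0.311, x_land=61.111, impact vy=-2.494
  bounce: vy ← 0.59·2.494 = 1.471

1 2.943 21.176 22.072
2 2.428 7.371 40.285
3 1.433 2.566 51.031
4 0.845 0.893 57.371
5 0.499 0.311 61.111
final: 61.111 1.471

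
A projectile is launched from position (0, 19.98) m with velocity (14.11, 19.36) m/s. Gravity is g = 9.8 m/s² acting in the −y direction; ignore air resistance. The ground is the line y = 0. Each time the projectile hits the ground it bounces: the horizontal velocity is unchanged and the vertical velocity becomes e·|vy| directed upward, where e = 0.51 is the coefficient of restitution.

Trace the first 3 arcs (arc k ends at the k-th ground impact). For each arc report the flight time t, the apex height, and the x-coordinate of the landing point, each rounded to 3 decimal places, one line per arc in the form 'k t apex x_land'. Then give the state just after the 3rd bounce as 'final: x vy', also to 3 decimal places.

Arc 1: start y=19.980, vy=19.360 → t=4.800, apex=39.103, x_land=67.734, impact vy=-27.684
  bounce: vy ← 0.51·27.684 = 14.119
Arc 2: start y=0.000, vy=14.119 → t=2.881, apex=10.171, x_land=108.391, impact vy=-14.119
  bounce: vy ← 0.51·14.119 = 7.201
Arc 3: start y=0.000, vy=7.201 → t=1.470, apex=2.645, x_land=129.126, impact vy=-7.201
  bounce: vy ← 0.51·7.201 = 3.672

1 4.800 39.103 67.734
2 2.881 10.171 108.391
3 1.470 2.645 129.126
final: 129.126 3.672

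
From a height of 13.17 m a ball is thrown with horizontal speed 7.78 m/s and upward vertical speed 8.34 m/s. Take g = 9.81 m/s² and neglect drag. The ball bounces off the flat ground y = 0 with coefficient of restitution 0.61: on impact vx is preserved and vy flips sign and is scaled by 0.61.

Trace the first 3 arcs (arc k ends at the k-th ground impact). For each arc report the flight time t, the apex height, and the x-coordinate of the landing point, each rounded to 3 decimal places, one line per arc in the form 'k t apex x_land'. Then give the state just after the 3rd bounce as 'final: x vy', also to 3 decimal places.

1 2.696 16.715 20.976
2 2.252 6.220 38.498
3 1.374 2.314 49.186
final: 49.186 4.110

Arc 1: start y=13.170, vy=8.340 → t=2.696, apex=16.715, x_land=20.976, impact vy=-18.109
  bounce: vy ← 0.61·18.109 = 11.047
Arc 2: start y=0.000, vy=11.047 → t=2.252, apex=6.220, x_land=38.498, impact vy=-11.047
  bounce: vy ← 0.61·11.047 = 6.739
Arc 3: start y=0.000, vy=6.739 → t=1.374, apex=2.314, x_land=49.186, impact vy=-6.739
  bounce: vy ← 0.61·6.739 = 4.110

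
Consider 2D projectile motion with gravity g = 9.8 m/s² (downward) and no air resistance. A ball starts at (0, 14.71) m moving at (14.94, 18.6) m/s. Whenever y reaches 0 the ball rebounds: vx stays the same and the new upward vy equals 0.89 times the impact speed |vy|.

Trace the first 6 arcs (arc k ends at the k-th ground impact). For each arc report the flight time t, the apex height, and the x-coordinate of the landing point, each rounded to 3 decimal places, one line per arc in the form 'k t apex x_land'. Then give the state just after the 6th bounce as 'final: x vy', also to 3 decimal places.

Arc 1: start y=14.710, vy=18.600 → t=4.468, apex=32.361, x_land=66.750, impact vy=-25.185
  bounce: vy ← 0.89·25.185 = 22.415
Arc 2: start y=0.000, vy=22.415 → t=4.574, apex=25.633, x_land=135.091, impact vy=-22.415
  bounce: vy ← 0.89·22.415 = 19.949
Arc 3: start y=0.000, vy=19.949 → t=4.071, apex=20.304, x_land=195.915, impact vy=-19.949
  bounce: vy ← 0.89·19.949 = 17.755
Arc 4: start y=0.000, vy=17.755 → t=3.623, apex=16.083, x_land=250.048, impact vy=-17.755
  bounce: vy ← 0.89·17.755 = 15.802
Arc 5: start y=0.000, vy=15.802 → t=3.225, apex=12.739, x_land=298.226, impact vy=-15.802
  bounce: vy ← 0.89·15.802 = 14.063
Arc 6: start y=0.000, vy=14.063 → t=2.870, apex=10.091, x_land=341.105, impact vy=-14.063
  bounce: vy ← 0.89·14.063 = 12.516

1 4.468 32.361 66.750
2 4.574 25.633 135.091
3 4.071 20.304 195.915
4 3.623 16.083 250.048
5 3.225 12.739 298.226
6 2.870 10.091 341.105
final: 341.105 12.516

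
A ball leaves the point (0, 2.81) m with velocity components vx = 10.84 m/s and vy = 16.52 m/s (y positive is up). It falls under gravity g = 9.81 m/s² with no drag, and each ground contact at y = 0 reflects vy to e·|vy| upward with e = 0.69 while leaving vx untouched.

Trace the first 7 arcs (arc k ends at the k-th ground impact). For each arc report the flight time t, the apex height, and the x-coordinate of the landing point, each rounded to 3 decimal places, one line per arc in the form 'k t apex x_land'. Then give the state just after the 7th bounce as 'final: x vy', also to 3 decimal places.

Arc 1: start y=2.810, vy=16.520 → t=3.530, apex=16.720, x_land=38.268, impact vy=-18.112
  bounce: vy ← 0.69·18.112 = 12.497
Arc 2: start y=0.000, vy=12.497 → t=2.548, apex=7.960, x_land=65.887, impact vy=-12.497
  bounce: vy ← 0.69·12.497 = 8.623
Arc 3: start y=0.000, vy=8.623 → t=1.758, apex=3.790, x_land=84.944, impact vy=-8.623
  bounce: vy ← 0.69·8.623 = 5.950
Arc 4: start y=0.000, vy=5.950 → t=1.213, apex=1.804, x_land=98.093, impact vy=-5.950
  bounce: vy ← 0.69·5.950 = 4.105
Arc 5: start y=0.000, vy=4.105 → t=0.837, apex=0.859, x_land=107.166, impact vy=-4.105
  bounce: vy ← 0.69·4.105 = 2.833
Arc 6: start y=0.000, vy=2.833 → t=0.578, apex=0.409, x_land=113.427, impact vy=-2.833
  bounce: vy ← 0.69·2.833 = 1.955
Arc 7: start y=0.000, vy=1.955 → t=0.398, apex=0.195, x_land=117.746, impact vy=-1.955
  bounce: vy ← 0.69·1.955 = 1.349

1 3.530 16.720 38.268
2 2.548 7.960 65.887
3 1.758 3.790 84.944
4 1.213 1.804 98.093
5 0.837 0.859 107.166
6 0.578 0.409 113.427
7 0.398 0.195 117.746
final: 117.746 1.349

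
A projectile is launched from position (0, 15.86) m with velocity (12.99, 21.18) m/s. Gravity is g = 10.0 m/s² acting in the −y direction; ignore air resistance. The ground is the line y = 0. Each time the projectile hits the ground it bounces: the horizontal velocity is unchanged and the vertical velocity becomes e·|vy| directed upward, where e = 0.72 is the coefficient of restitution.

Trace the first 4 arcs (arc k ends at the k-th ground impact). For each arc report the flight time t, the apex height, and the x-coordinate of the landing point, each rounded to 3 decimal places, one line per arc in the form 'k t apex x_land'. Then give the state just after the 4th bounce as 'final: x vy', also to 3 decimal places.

Arc 1: start y=15.860, vy=21.180 → t=4.885, apex=38.290, x_land=63.460, impact vy=-27.673
  bounce: vy ← 0.72·27.673 = 19.925
Arc 2: start y=0.000, vy=19.925 → t=3.985, apex=19.849, x_land=115.224, impact vy=-19.925
  bounce: vy ← 0.72·19.925 = 14.346
Arc 3: start y=0.000, vy=14.346 → t=2.869, apex=10.290, x_land=152.494, impact vy=-14.346
  bounce: vy ← 0.72·14.346 = 10.329
Arc 4: start y=0.000, vy=10.329 → t=2.066, apex=5.334, x_land=179.328, impact vy=-10.329
  bounce: vy ← 0.72·10.329 = 7.437

1 4.885 38.290 63.460
2 3.985 19.849 115.224
3 2.869 10.290 152.494
4 2.066 5.334 179.328
final: 179.328 7.437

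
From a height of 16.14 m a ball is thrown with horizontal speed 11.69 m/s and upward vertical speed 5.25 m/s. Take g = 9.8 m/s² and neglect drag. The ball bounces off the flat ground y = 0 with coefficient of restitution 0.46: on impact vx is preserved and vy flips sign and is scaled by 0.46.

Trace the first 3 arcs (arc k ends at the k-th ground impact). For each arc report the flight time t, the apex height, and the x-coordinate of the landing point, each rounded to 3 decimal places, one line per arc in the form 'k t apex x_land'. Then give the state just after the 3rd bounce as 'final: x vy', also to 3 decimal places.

Arc 1: start y=16.140, vy=5.250 → t=2.428, apex=17.546, x_land=28.384, impact vy=-18.545
  bounce: vy ← 0.46·18.545 = 8.531
Arc 2: start y=0.000, vy=8.531 → t=1.741, apex=3.713, x_land=48.735, impact vy=-8.531
  bounce: vy ← 0.46·8.531 = 3.924
Arc 3: start y=0.000, vy=3.924 → t=0.801, apex=0.786, x_land=58.097, impact vy=-3.924
  bounce: vy ← 0.46·3.924 = 1.805

1 2.428 17.546 28.384
2 1.741 3.713 48.735
3 0.801 0.786 58.097
final: 58.097 1.805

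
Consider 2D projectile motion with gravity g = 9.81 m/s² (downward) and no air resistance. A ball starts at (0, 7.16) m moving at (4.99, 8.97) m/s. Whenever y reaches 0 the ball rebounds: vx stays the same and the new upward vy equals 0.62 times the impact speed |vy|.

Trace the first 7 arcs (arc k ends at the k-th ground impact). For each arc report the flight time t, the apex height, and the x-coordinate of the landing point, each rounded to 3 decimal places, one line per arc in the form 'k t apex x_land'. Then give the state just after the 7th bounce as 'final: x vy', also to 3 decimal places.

1 2.430 11.261 12.124
2 1.879 4.329 21.499
3 1.165 1.664 27.312
4 0.722 0.640 30.916
5 0.448 0.246 33.150
6 0.278 0.095 34.535
7 0.172 0.036 35.394
final: 35.394 0.523

Arc 1: start y=7.160, vy=8.970 → t=2.430, apex=11.261, x_land=12.124, impact vy=-14.864
  bounce: vy ← 0.62·14.864 = 9.216
Arc 2: start y=0.000, vy=9.216 → t=1.879, apex=4.329, x_land=21.499, impact vy=-9.216
  bounce: vy ← 0.62·9.216 = 5.714
Arc 3: start y=0.000, vy=5.714 → t=1.165, apex=1.664, x_land=27.312, impact vy=-5.714
  bounce: vy ← 0.62·5.714 = 3.543
Arc 4: start y=0.000, vy=3.543 → t=0.722, apex=0.640, x_land=30.916, impact vy=-3.543
  bounce: vy ← 0.62·3.543 = 2.196
Arc 5: start y=0.000, vy=2.196 → t=0.448, apex=0.246, x_land=33.150, impact vy=-2.196
  bounce: vy ← 0.62·2.196 = 1.362
Arc 6: start y=0.000, vy=1.362 → t=0.278, apex=0.095, x_land=34.535, impact vy=-1.362
  bounce: vy ← 0.62·1.362 = 0.844
Arc 7: start y=0.000, vy=0.844 → t=0.172, apex=0.036, x_land=35.394, impact vy=-0.844
  bounce: vy ← 0.62·0.844 = 0.523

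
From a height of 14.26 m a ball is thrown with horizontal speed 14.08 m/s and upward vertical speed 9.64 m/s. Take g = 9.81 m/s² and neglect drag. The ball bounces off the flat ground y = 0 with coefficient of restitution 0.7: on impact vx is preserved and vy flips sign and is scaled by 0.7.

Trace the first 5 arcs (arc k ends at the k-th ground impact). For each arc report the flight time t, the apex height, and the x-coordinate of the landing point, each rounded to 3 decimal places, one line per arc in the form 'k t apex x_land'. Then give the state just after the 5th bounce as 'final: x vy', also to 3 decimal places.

Arc 1: start y=14.260, vy=9.640 → t=2.951, apex=18.996, x_land=41.545, impact vy=-19.306
  bounce: vy ← 0.7·19.306 = 13.514
Arc 2: start y=0.000, vy=13.514 → t=2.755, apex=9.308, x_land=80.337, impact vy=-13.514
  bounce: vy ← 0.7·13.514 = 9.460
Arc 3: start y=0.000, vy=9.460 → t=1.929, apex=4.561, x_land=107.492, impact vy=-9.460
  bounce: vy ← 0.7·9.460 = 6.622
Arc 4: start y=0.000, vy=6.622 → t=1.350, apex=2.235, x_land=126.500, impact vy=-6.622
  bounce: vy ← 0.7·6.622 = 4.635
Arc 5: start y=0.000, vy=4.635 → t=0.945, apex=1.095, x_land=139.806, impact vy=-4.635
  bounce: vy ← 0.7·4.635 = 3.245

1 2.951 18.996 41.545
2 2.755 9.308 80.337
3 1.929 4.561 107.492
4 1.350 2.235 126.500
5 0.945 1.095 139.806
final: 139.806 3.245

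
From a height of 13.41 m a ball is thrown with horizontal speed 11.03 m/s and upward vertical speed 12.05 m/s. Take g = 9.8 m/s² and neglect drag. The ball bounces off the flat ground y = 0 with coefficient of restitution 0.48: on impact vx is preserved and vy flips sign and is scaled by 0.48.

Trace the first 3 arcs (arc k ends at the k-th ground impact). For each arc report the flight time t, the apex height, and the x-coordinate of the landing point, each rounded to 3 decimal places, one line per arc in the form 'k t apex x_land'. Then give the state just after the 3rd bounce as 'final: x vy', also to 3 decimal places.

1 3.291 20.818 36.298
2 1.979 4.797 58.124
3 0.950 1.105 68.600
final: 68.600 2.234

Arc 1: start y=13.410, vy=12.050 → t=3.291, apex=20.818, x_land=36.298, impact vy=-20.200
  bounce: vy ← 0.48·20.200 = 9.696
Arc 2: start y=0.000, vy=9.696 → t=1.979, apex=4.797, x_land=58.124, impact vy=-9.696
  bounce: vy ← 0.48·9.696 = 4.654
Arc 3: start y=0.000, vy=4.654 → t=0.950, apex=1.105, x_land=68.600, impact vy=-4.654
  bounce: vy ← 0.48·4.654 = 2.234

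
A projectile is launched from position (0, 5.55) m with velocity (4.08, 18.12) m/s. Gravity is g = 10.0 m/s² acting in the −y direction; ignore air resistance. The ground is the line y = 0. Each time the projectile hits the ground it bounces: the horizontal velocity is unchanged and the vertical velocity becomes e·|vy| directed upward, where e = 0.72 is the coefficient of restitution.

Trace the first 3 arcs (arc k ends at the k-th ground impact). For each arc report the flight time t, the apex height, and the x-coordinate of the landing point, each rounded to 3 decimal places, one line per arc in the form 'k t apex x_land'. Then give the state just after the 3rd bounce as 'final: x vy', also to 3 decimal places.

1 3.908 21.967 15.945
2 3.018 11.388 28.259
3 2.173 5.903 37.126
final: 37.126 7.823

Arc 1: start y=5.550, vy=18.120 → t=3.908, apex=21.967, x_land=15.945, impact vy=-20.960
  bounce: vy ← 0.72·20.960 = 15.091
Arc 2: start y=0.000, vy=15.091 → t=3.018, apex=11.388, x_land=28.259, impact vy=-15.091
  bounce: vy ← 0.72·15.091 = 10.866
Arc 3: start y=0.000, vy=10.866 → t=2.173, apex=5.903, x_land=37.126, impact vy=-10.866
  bounce: vy ← 0.72·10.866 = 7.823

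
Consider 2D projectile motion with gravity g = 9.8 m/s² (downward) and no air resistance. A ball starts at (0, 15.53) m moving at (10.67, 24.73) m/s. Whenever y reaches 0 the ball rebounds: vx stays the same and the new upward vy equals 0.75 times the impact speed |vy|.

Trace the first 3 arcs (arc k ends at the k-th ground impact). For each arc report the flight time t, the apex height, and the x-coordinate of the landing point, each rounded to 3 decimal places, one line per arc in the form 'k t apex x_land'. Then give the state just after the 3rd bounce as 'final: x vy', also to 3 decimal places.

1 5.612 46.733 59.877
2 4.632 26.287 109.304
3 3.474 14.787 146.375
final: 146.375 12.768

Arc 1: start y=15.530, vy=24.730 → t=5.612, apex=46.733, x_land=59.877, impact vy=-30.265
  bounce: vy ← 0.75·30.265 = 22.699
Arc 2: start y=0.000, vy=22.699 → t=4.632, apex=26.287, x_land=109.304, impact vy=-22.699
  bounce: vy ← 0.75·22.699 = 17.024
Arc 3: start y=0.000, vy=17.024 → t=3.474, apex=14.787, x_land=146.375, impact vy=-17.024
  bounce: vy ← 0.75·17.024 = 12.768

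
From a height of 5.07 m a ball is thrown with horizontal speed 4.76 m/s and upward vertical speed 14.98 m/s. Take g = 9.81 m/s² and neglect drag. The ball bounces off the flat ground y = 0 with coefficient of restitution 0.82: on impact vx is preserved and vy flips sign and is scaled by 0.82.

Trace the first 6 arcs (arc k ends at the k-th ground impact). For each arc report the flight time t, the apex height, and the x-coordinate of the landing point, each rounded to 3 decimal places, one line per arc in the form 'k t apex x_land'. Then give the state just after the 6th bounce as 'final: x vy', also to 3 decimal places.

Arc 1: start y=5.070, vy=14.980 → t=3.362, apex=16.507, x_land=16.001, impact vy=-17.996
  bounce: vy ← 0.82·17.996 = 14.757
Arc 2: start y=0.000, vy=14.757 → t=3.009, apex=11.100, x_land=30.322, impact vy=-14.757
  bounce: vy ← 0.82·14.757 = 12.101
Arc 3: start y=0.000, vy=12.101 → t=2.467, apex=7.463, x_land=42.065, impact vy=-12.101
  bounce: vy ← 0.82·12.101 = 9.923
Arc 4: start y=0.000, vy=9.923 → t=2.023, apex=5.018, x_land=51.694, impact vy=-9.923
  bounce: vy ← 0.82·9.923 = 8.137
Arc 5: start y=0.000, vy=8.137 → t=1.659, apex=3.374, x_land=59.590, impact vy=-8.137
  bounce: vy ← 0.82·8.137 = 6.672
Arc 6: start y=0.000, vy=6.672 → t=1.360, apex=2.269, x_land=66.065, impact vy=-6.672
  bounce: vy ← 0.82·6.672 = 5.471

1 3.362 16.507 16.001
2 3.009 11.100 30.322
3 2.467 7.463 42.065
4 2.023 5.018 51.694
5 1.659 3.374 59.590
6 1.360 2.269 66.065
final: 66.065 5.471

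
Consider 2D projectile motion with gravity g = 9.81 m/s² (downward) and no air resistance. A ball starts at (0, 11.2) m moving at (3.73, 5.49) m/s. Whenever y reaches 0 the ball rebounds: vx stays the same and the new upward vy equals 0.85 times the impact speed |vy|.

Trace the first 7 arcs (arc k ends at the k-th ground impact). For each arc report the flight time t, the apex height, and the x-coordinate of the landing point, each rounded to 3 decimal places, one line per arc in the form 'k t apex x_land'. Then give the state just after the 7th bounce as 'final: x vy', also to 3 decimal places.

Arc 1: start y=11.200, vy=5.490 → t=2.171, apex=12.736, x_land=8.098, impact vy=-15.808
  bounce: vy ← 0.85·15.808 = 13.437
Arc 2: start y=0.000, vy=13.437 → t=2.739, apex=9.202, x_land=18.316, impact vy=-13.437
  bounce: vy ← 0.85·13.437 = 11.421
Arc 3: start y=0.000, vy=11.421 → t=2.328, apex=6.648, x_land=27.001, impact vy=-11.421
  bounce: vy ← 0.85·11.421 = 9.708
Arc 4: start y=0.000, vy=9.708 → t=1.979, apex=4.803, x_land=34.383, impact vy=-9.708
  bounce: vy ← 0.85·9.708 = 8.252
Arc 5: start y=0.000, vy=8.252 → t=1.682, apex=3.470, x_land=40.658, impact vy=-8.252
  bounce: vy ← 0.85·8.252 = 7.014
Arc 6: start y=0.000, vy=7.014 → t=1.430, apex=2.507, x_land=45.992, impact vy=-7.014
  bounce: vy ← 0.85·7.014 = 5.962
Arc 7: start y=0.000, vy=5.962 → t=1.215, apex=1.812, x_land=50.526, impact vy=-5.962
  bounce: vy ← 0.85·5.962 = 5.068

1 2.171 12.736 8.098
2 2.739 9.202 18.316
3 2.328 6.648 27.001
4 1.979 4.803 34.383
5 1.682 3.470 40.658
6 1.430 2.507 45.992
7 1.215 1.812 50.526
final: 50.526 5.068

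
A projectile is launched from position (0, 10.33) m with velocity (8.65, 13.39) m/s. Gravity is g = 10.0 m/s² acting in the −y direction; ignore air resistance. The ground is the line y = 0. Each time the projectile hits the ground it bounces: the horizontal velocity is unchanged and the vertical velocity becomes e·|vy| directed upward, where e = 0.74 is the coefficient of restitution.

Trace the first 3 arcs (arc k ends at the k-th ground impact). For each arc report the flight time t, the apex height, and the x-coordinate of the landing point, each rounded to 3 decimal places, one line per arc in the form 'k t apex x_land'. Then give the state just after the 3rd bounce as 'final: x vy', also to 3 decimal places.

1 3.303 19.295 28.575
2 2.907 10.566 53.723
3 2.151 5.786 72.333
final: 72.333 7.960

Arc 1: start y=10.330, vy=13.390 → t=3.303, apex=19.295, x_land=28.575, impact vy=-19.644
  bounce: vy ← 0.74·19.644 = 14.537
Arc 2: start y=0.000, vy=14.537 → t=2.907, apex=10.566, x_land=53.723, impact vy=-14.537
  bounce: vy ← 0.74·14.537 = 10.757
Arc 3: start y=0.000, vy=10.757 → t=2.151, apex=5.786, x_land=72.333, impact vy=-10.757
  bounce: vy ← 0.74·10.757 = 7.960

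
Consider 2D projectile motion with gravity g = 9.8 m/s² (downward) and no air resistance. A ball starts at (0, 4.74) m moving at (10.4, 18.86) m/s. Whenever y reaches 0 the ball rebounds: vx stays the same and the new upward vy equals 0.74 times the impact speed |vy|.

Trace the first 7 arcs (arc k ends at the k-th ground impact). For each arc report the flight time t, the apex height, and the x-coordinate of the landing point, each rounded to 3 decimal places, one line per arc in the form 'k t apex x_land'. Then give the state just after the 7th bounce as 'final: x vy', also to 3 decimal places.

1 4.086 22.888 42.492
2 3.199 12.533 75.758
3 2.367 6.863 100.375
4 1.752 3.758 118.591
5 1.296 2.058 132.071
6 0.959 1.127 142.046
7 0.710 0.617 149.428
final: 149.428 2.574

Arc 1: start y=4.740, vy=18.860 → t=4.086, apex=22.888, x_land=42.492, impact vy=-21.180
  bounce: vy ← 0.74·21.180 = 15.673
Arc 2: start y=0.000, vy=15.673 → t=3.199, apex=12.533, x_land=75.758, impact vy=-15.673
  bounce: vy ← 0.74·15.673 = 11.598
Arc 3: start y=0.000, vy=11.598 → t=2.367, apex=6.863, x_land=100.375, impact vy=-11.598
  bounce: vy ← 0.74·11.598 = 8.583
Arc 4: start y=0.000, vy=8.583 → t=1.752, apex=3.758, x_land=118.591, impact vy=-8.583
  bounce: vy ← 0.74·8.583 = 6.351
Arc 5: start y=0.000, vy=6.351 → t=1.296, apex=2.058, x_land=132.071, impact vy=-6.351
  bounce: vy ← 0.74·6.351 = 4.700
Arc 6: start y=0.000, vy=4.700 → t=0.959, apex=1.127, x_land=142.046, impact vy=-4.700
  bounce: vy ← 0.74·4.700 = 3.478
Arc 7: start y=0.000, vy=3.478 → t=0.710, apex=0.617, x_land=149.428, impact vy=-3.478
  bounce: vy ← 0.74·3.478 = 2.574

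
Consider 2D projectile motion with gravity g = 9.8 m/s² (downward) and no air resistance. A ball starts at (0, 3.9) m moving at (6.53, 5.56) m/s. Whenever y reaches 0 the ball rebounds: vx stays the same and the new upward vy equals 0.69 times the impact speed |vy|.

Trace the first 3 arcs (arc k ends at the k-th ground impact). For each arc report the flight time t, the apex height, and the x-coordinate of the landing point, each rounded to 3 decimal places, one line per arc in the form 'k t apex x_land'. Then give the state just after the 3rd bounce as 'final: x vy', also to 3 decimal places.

Arc 1: start y=3.900, vy=5.560 → t=1.625, apex=5.477, x_land=10.609, impact vy=-10.361
  bounce: vy ← 0.69·10.361 = 7.149
Arc 2: start y=0.000, vy=7.149 → t=1.459, apex=2.608, x_land=20.136, impact vy=-7.149
  bounce: vy ← 0.69·7.149 = 4.933
Arc 3: start y=0.000, vy=4.933 → t=1.007, apex=1.242, x_land=26.710, impact vy=-4.933
  bounce: vy ← 0.69·4.933 = 3.404

1 1.625 5.477 10.609
2 1.459 2.608 20.136
3 1.007 1.242 26.710
final: 26.710 3.404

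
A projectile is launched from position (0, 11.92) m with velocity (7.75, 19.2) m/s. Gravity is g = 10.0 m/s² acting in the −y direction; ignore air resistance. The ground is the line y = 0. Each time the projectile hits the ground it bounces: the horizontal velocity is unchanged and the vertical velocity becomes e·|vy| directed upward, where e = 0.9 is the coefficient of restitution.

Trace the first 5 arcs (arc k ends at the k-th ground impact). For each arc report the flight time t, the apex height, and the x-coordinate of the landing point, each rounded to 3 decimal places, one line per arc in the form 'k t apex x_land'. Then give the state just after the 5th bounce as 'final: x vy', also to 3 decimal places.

Arc 1: start y=11.920, vy=19.200 → t=4.384, apex=30.352, x_land=33.975, impact vy=-24.638
  bounce: vy ← 0.9·24.638 = 22.174
Arc 2: start y=0.000, vy=22.174 → t=4.435, apex=24.585, x_land=68.345, impact vy=-22.174
  bounce: vy ← 0.9·22.174 = 19.957
Arc 3: start y=0.000, vy=19.957 → t=3.991, apex=19.914, x_land=99.278, impact vy=-19.957
  bounce: vy ← 0.9·19.957 = 17.961
Arc 4: start y=0.000, vy=17.961 → t=3.592, apex=16.130, x_land=127.118, impact vy=-17.961
  bounce: vy ← 0.9·17.961 = 16.165
Arc 5: start y=0.000, vy=16.165 → t=3.233, apex=13.066, x_land=152.174, impact vy=-16.165
  bounce: vy ← 0.9·16.165 = 14.549

1 4.384 30.352 33.975
2 4.435 24.585 68.345
3 3.991 19.914 99.278
4 3.592 16.130 127.118
5 3.233 13.066 152.174
final: 152.174 14.549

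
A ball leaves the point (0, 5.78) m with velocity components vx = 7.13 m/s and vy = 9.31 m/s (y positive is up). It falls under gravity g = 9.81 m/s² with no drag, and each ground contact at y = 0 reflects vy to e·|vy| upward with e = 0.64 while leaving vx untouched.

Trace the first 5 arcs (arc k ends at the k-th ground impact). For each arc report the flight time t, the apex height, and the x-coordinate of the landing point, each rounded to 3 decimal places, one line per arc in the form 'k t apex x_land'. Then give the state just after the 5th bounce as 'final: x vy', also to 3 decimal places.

1 2.391 10.198 17.047
2 1.846 4.177 30.207
3 1.181 1.711 38.628
4 0.756 0.701 44.019
5 0.484 0.287 47.468
final: 47.468 1.519

Arc 1: start y=5.780, vy=9.310 → t=2.391, apex=10.198, x_land=17.047, impact vy=-14.145
  bounce: vy ← 0.64·14.145 = 9.053
Arc 2: start y=0.000, vy=9.053 → t=1.846, apex=4.177, x_land=30.207, impact vy=-9.053
  bounce: vy ← 0.64·9.053 = 5.794
Arc 3: start y=0.000, vy=5.794 → t=1.181, apex=1.711, x_land=38.628, impact vy=-5.794
  bounce: vy ← 0.64·5.794 = 3.708
Arc 4: start y=0.000, vy=3.708 → t=0.756, apex=0.701, x_land=44.019, impact vy=-3.708
  bounce: vy ← 0.64·3.708 = 2.373
Arc 5: start y=0.000, vy=2.373 → t=0.484, apex=0.287, x_land=47.468, impact vy=-2.373
  bounce: vy ← 0.64·2.373 = 1.519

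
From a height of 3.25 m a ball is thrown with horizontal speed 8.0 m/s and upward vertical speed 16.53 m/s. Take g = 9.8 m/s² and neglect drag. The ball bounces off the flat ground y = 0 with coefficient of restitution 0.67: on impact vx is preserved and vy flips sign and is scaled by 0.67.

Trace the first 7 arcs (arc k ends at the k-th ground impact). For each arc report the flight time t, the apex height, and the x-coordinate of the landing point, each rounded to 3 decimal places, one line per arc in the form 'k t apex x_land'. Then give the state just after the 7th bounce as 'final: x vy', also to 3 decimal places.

1 3.560 17.191 28.478
2 2.510 7.717 48.557
3 1.682 3.464 62.011
4 1.127 1.555 71.024
5 0.755 0.698 77.063
6 0.506 0.313 81.109
7 0.339 0.141 83.820
final: 83.820 1.113

Arc 1: start y=3.250, vy=16.530 → t=3.560, apex=17.191, x_land=28.478, impact vy=-18.356
  bounce: vy ← 0.67·18.356 = 12.298
Arc 2: start y=0.000, vy=12.298 → t=2.510, apex=7.717, x_land=48.557, impact vy=-12.298
  bounce: vy ← 0.67·12.298 = 8.240
Arc 3: start y=0.000, vy=8.240 → t=1.682, apex=3.464, x_land=62.011, impact vy=-8.240
  bounce: vy ← 0.67·8.240 = 5.521
Arc 4: start y=0.000, vy=5.521 → t=1.127, apex=1.555, x_land=71.024, impact vy=-5.521
  bounce: vy ← 0.67·5.521 = 3.699
Arc 5: start y=0.000, vy=3.699 → t=0.755, apex=0.698, x_land=77.063, impact vy=-3.699
  bounce: vy ← 0.67·3.699 = 2.478
Arc 6: start y=0.000, vy=2.478 → t=0.506, apex=0.313, x_land=81.109, impact vy=-2.478
  bounce: vy ← 0.67·2.478 = 1.660
Arc 7: start y=0.000, vy=1.660 → t=0.339, apex=0.141, x_land=83.820, impact vy=-1.660
  bounce: vy ← 0.67·1.660 = 1.113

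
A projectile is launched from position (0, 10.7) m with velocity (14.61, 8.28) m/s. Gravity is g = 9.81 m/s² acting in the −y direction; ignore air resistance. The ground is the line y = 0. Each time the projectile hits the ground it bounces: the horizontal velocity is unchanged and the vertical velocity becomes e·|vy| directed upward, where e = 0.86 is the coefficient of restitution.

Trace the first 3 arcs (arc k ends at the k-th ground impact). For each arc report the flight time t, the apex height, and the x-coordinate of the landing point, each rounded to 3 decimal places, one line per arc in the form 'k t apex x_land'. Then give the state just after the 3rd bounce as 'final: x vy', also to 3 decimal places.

Arc 1: start y=10.700, vy=8.280 → t=2.545, apex=14.194, x_land=37.185, impact vy=-16.688
  bounce: vy ← 0.86·16.688 = 14.352
Arc 2: start y=0.000, vy=14.352 → t=2.926, apex=10.498, x_land=79.933, impact vy=-14.352
  bounce: vy ← 0.86·14.352 = 12.343
Arc 3: start y=0.000, vy=12.343 → t=2.516, apex=7.764, x_land=116.696, impact vy=-12.343
  bounce: vy ← 0.86·12.343 = 10.615

1 2.545 14.194 37.185
2 2.926 10.498 79.933
3 2.516 7.764 116.696
final: 116.696 10.615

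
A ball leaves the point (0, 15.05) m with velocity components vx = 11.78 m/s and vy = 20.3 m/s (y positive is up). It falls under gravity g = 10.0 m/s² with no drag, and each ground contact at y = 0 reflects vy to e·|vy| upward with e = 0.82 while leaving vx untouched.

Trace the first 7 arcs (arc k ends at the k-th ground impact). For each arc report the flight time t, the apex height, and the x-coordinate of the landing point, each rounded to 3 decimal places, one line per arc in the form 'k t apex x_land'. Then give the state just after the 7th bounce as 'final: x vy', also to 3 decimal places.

1 4.700 35.654 55.370
2 4.379 23.974 106.960
3 3.591 16.120 149.263
4 2.945 10.839 183.952
5 2.415 7.288 212.397
6 1.980 4.901 235.722
7 1.624 3.295 254.848
final: 254.848 6.657

Arc 1: start y=15.050, vy=20.300 → t=4.700, apex=35.654, x_land=55.370, impact vy=-26.704
  bounce: vy ← 0.82·26.704 = 21.897
Arc 2: start y=0.000, vy=21.897 → t=4.379, apex=23.974, x_land=106.960, impact vy=-21.897
  bounce: vy ← 0.82·21.897 = 17.956
Arc 3: start y=0.000, vy=17.956 → t=3.591, apex=16.120, x_land=149.263, impact vy=-17.956
  bounce: vy ← 0.82·17.956 = 14.724
Arc 4: start y=0.000, vy=14.724 → t=2.945, apex=10.839, x_land=183.952, impact vy=-14.724
  bounce: vy ← 0.82·14.724 = 12.073
Arc 5: start y=0.000, vy=12.073 → t=2.415, apex=7.288, x_land=212.397, impact vy=-12.073
  bounce: vy ← 0.82·12.073 = 9.900
Arc 6: start y=0.000, vy=9.900 → t=1.980, apex=4.901, x_land=235.722, impact vy=-9.900
  bounce: vy ← 0.82·9.900 = 8.118
Arc 7: start y=0.000, vy=8.118 → t=1.624, apex=3.295, x_land=254.848, impact vy=-8.118
  bounce: vy ← 0.82·8.118 = 6.657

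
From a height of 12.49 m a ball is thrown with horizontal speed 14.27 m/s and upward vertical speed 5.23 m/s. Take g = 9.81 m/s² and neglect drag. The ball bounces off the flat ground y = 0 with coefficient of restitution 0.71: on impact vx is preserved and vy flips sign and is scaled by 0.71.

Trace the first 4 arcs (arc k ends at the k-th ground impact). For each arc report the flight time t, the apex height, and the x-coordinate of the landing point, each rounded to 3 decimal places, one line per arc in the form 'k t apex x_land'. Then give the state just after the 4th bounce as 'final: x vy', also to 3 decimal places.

1 2.216 13.884 31.616
2 2.389 6.999 65.708
3 1.696 3.528 89.913
4 1.204 1.779 107.099
final: 107.099 4.194

Arc 1: start y=12.490, vy=5.230 → t=2.216, apex=13.884, x_land=31.616, impact vy=-16.505
  bounce: vy ← 0.71·16.505 = 11.718
Arc 2: start y=0.000, vy=11.718 → t=2.389, apex=6.999, x_land=65.708, impact vy=-11.718
  bounce: vy ← 0.71·11.718 = 8.320
Arc 3: start y=0.000, vy=8.320 → t=1.696, apex=3.528, x_land=89.913, impact vy=-8.320
  bounce: vy ← 0.71·8.320 = 5.907
Arc 4: start y=0.000, vy=5.907 → t=1.204, apex=1.779, x_land=107.099, impact vy=-5.907
  bounce: vy ← 0.71·5.907 = 4.194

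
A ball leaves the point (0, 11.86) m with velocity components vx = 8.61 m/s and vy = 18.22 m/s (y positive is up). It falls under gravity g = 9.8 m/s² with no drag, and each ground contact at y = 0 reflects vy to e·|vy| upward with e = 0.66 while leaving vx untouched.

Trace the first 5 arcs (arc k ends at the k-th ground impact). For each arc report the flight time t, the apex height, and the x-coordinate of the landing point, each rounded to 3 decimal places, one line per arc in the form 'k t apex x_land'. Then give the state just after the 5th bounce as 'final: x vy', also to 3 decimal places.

1 4.283 28.797 36.880
2 3.200 12.544 64.432
3 2.112 5.464 82.617
4 1.394 2.380 94.618
5 0.920 1.037 102.540
final: 102.540 2.975

Arc 1: start y=11.860, vy=18.220 → t=4.283, apex=28.797, x_land=36.880, impact vy=-23.758
  bounce: vy ← 0.66·23.758 = 15.680
Arc 2: start y=0.000, vy=15.680 → t=3.200, apex=12.544, x_land=64.432, impact vy=-15.680
  bounce: vy ← 0.66·15.680 = 10.349
Arc 3: start y=0.000, vy=10.349 → t=2.112, apex=5.464, x_land=82.617, impact vy=-10.349
  bounce: vy ← 0.66·10.349 = 6.830
Arc 4: start y=0.000, vy=6.830 → t=1.394, apex=2.380, x_land=94.618, impact vy=-6.830
  bounce: vy ← 0.66·6.830 = 4.508
Arc 5: start y=0.000, vy=4.508 → t=0.920, apex=1.037, x_land=102.540, impact vy=-4.508
  bounce: vy ← 0.66·4.508 = 2.975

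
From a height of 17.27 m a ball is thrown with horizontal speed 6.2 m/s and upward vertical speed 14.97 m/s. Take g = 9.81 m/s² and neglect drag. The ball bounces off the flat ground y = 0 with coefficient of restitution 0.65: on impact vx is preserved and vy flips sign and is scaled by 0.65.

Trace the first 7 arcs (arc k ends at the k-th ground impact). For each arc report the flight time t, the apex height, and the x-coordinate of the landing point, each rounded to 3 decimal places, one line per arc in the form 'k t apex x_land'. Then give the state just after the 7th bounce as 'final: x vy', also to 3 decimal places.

1 3.945 28.692 24.456
2 3.144 12.122 43.950
3 2.044 5.122 56.621
4 1.328 2.164 64.857
5 0.863 0.914 70.211
6 0.561 0.386 73.691
7 0.365 0.163 75.952
final: 75.952 1.163

Arc 1: start y=17.270, vy=14.970 → t=3.945, apex=28.692, x_land=24.456, impact vy=-23.726
  bounce: vy ← 0.65·23.726 = 15.422
Arc 2: start y=0.000, vy=15.422 → t=3.144, apex=12.122, x_land=43.950, impact vy=-15.422
  bounce: vy ← 0.65·15.422 = 10.024
Arc 3: start y=0.000, vy=10.024 → t=2.044, apex=5.122, x_land=56.621, impact vy=-10.024
  bounce: vy ← 0.65·10.024 = 6.516
Arc 4: start y=0.000, vy=6.516 → t=1.328, apex=2.164, x_land=64.857, impact vy=-6.516
  bounce: vy ← 0.65·6.516 = 4.235
Arc 5: start y=0.000, vy=4.235 → t=0.863, apex=0.914, x_land=70.211, impact vy=-4.235
  bounce: vy ← 0.65·4.235 = 2.753
Arc 6: start y=0.000, vy=2.753 → t=0.561, apex=0.386, x_land=73.691, impact vy=-2.753
  bounce: vy ← 0.65·2.753 = 1.789
Arc 7: start y=0.000, vy=1.789 → t=0.365, apex=0.163, x_land=75.952, impact vy=-1.789
  bounce: vy ← 0.65·1.789 = 1.163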